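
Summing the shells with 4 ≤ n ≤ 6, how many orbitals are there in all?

Shell n has n² orbitals: 4²=16 + 5²=25 + 6²=36 = 77 orbitals.

77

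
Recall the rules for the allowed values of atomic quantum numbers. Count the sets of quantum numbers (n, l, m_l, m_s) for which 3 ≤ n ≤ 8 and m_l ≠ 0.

332

For each n in the range, tally the orbitals obeying m_l ≠ 0:
n=3 → 6; n=4 → 12; n=5 → 20; n=6 → 30; n=7 → 42; n=8 → 56.
Orbitals: 6 + 12 + 20 + 30 + 42 + 56 = 166. Including both spin states (m_s = ±1/2) gives 2 × 166 = 332 states.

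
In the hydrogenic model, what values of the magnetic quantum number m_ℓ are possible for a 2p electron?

The 2p subshell has ℓ = 1, and m_ℓ takes every integer from −ℓ to +ℓ. With ℓ = 1 that gives the 3 values -1, 0, 1.

-1, 0, 1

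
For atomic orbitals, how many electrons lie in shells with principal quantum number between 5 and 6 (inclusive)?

122

Shell n has n² orbitals: 5²=25 + 6²=36 = 61 orbitals.
Two spin states per orbital: 2 × 61 = 122 electrons.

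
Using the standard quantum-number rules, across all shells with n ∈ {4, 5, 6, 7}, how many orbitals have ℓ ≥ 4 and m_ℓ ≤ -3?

16

Treat each shell separately and count matching orbitals:
n=5 → 2; n=6 → 5; n=7 → 9.
Total orbitals: 2 + 5 + 9 = 16.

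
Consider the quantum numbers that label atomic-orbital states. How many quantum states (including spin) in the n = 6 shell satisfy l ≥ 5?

The (l, ml) pairs meeting l ≥ 5 give: l=5 → 11.
Orbitals: 11. Each orbital carries two spin states, so 11 × 2 = 22 states.

22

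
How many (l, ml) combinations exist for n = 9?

81

The n = 9 shell contains n² = 9² = 81 orbitals.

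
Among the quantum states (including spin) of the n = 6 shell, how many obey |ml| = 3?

The (l, ml) pairs meeting |ml| = 3 give: l=3 → 2; l=4 → 2; l=5 → 2.
Orbitals: 2 + 2 + 2 = 6. Each orbital carries two spin states, so 6 × 2 = 12 states.

12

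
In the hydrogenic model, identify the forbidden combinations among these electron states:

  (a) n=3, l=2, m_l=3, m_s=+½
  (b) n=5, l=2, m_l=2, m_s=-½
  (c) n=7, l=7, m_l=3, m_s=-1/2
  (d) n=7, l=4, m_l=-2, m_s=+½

(a) and (c)

(a) has |m_l| = 3 > l = 2, violating −l ≤ m_l ≤ l.
(c) has l = 7 ≥ n = 7, violating 0 ≤ l ≤ n−1.
The remaining sets (b), (d) satisfy all four rules.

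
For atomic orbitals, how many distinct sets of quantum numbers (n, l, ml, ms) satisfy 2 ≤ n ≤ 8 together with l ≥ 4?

220

Count contributing orbitals for each principal shell:
n=5 → 9; n=6 → 20; n=7 → 33; n=8 → 48.
Orbitals: 9 + 20 + 33 + 48 = 110. Including both spin states (ms = ±1/2) gives 2 × 110 = 220 states.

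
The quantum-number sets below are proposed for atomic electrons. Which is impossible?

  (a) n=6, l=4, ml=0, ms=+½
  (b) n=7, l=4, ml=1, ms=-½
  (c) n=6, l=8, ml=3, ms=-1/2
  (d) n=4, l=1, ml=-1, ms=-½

(c)

(c) has l = 8 ≥ n = 6, violating 0 ≤ l ≤ n−1.
The remaining sets (a), (b), (d) satisfy all four rules.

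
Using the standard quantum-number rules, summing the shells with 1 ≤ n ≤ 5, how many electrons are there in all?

110

Shell n has n² orbitals: 1²=1 + 2²=4 + 3²=9 + 4²=16 + 5²=25 = 55 orbitals.
Two spin states per orbital: 2 × 55 = 110 electrons.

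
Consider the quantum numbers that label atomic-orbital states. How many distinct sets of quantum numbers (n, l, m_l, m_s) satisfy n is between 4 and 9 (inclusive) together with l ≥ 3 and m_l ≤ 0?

Work shell by shell — for each n, count the (l, m_l) pairs that satisfy l ≥ 3 and m_l ≤ 0:
n=4 → 4; n=5 → 9; n=6 → 15; n=7 → 22; n=8 → 30; n=9 → 39.
Orbitals: 4 + 9 + 15 + 22 + 30 + 39 = 119. Including both spin states (m_s = ±1/2) gives 2 × 119 = 238 states.

238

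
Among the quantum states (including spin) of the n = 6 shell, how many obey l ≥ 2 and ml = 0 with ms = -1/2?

4

With n = 6 the allowed l are 0, 1, …, 5.
Contributions: l=2 → 1; l=3 → 1; l=4 → 1; l=5 → 1.
Orbitals: 1 + 1 + 1 + 1 = 4. With ms fixed to a single value there is one state per orbital, giving 4 states.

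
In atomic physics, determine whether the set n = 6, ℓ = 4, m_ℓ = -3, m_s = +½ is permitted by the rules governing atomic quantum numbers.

Allowed

n = 6 is a positive integer. ℓ = 4 satisfies 0 ≤ ℓ ≤ n−1 = 5. m_ℓ = -3 lies in the range −ℓ … +ℓ (here −4 … 4). m_s = +1/2 is one of ±1/2.
All four constraints are satisfied.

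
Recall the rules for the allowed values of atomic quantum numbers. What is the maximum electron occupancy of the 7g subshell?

A subshell with l = 4 has 2l+1 = 9 orbitals, each holding 2 electrons (spin ±1/2), so 9 × 2 = 18.

18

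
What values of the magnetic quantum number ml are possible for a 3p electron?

The 3p subshell has l = 1, and ml takes every integer from −l to +l. With l = 1 that gives the 3 values -1, 0, 1.

-1, 0, 1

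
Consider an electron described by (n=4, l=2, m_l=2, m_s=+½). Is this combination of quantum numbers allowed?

n = 4 is a positive integer. l = 2 satisfies 0 ≤ l ≤ n−1 = 3. m_l = 2 lies in the range −l … +l (here −2 … 2). m_s = +1/2 is one of ±1/2.
All four constraints are satisfied.

Valid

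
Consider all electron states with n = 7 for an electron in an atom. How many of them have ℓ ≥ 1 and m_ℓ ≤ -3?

Per ℓ-value: ℓ=3 → 1; ℓ=4 → 2; ℓ=5 → 3; ℓ=6 → 4.
Orbitals: 1 + 2 + 3 + 4 = 10. Each orbital carries two spin states, so 10 × 2 = 20 states.

20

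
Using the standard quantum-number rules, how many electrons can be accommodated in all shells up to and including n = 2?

10

Total orbitals = 1² + 2² = 5. Doubling for spin gives 10 electrons.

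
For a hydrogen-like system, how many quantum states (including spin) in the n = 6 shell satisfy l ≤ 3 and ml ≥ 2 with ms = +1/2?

3

With n = 6 the allowed l are 0, 1, …, 5.
Per l-value: l=2 → 1; l=3 → 2.
Orbitals: 1 + 2 = 3. With ms fixed to a single value there is one state per orbital, giving 3 states.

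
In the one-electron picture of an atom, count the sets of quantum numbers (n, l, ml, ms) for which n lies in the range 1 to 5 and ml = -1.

20

Count contributing orbitals for each principal shell:
n=2 → 1; n=3 → 2; n=4 → 3; n=5 → 4.
Orbitals: 1 + 2 + 3 + 4 = 10. Including both spin states (ms = ±1/2) gives 2 × 10 = 20 states.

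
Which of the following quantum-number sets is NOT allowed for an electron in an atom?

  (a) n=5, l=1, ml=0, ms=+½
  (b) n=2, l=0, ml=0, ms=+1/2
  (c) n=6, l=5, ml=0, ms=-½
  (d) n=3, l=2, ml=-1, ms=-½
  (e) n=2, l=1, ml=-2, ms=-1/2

(e) has |ml| = 2 > l = 1, violating −l ≤ ml ≤ l.
The remaining sets (a), (b), (c), (d) satisfy all four rules.

(e)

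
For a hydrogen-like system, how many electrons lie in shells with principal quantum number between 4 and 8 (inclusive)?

380

Shell n has n² orbitals: 4²=16 + 5²=25 + 6²=36 + 7²=49 + 8²=64 = 190 orbitals.
Two spin states per orbital: 2 × 190 = 380 electrons.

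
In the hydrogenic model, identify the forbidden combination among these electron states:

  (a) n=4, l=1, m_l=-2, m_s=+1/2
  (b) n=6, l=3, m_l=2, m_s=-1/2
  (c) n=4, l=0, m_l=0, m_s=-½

(a)

(a) has |m_l| = 2 > l = 1, violating −l ≤ m_l ≤ l.
The remaining sets (b), (c) satisfy all four rules.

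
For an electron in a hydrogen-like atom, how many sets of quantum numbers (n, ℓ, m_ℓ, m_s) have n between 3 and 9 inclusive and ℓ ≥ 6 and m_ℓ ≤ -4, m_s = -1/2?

Count contributing orbitals for each principal shell:
n=7 → 3; n=8 → 7; n=9 → 12.
Orbitals: 3 + 7 + 12 = 22. With m_s fixed to -1/2 there is one state per orbital, so 22 states.

22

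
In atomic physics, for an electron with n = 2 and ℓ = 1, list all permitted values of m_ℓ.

-1, 0, 1

m_ℓ takes every integer from −ℓ to +ℓ. With ℓ = 1 that gives the 3 values -1, 0, 1.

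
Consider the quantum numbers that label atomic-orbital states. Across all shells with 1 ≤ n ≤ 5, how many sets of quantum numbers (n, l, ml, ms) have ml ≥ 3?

Per-shell orbital counts meeting the constraint:
n=4 → 1; n=5 → 3.
Orbitals: 1 + 3 = 4. Including both spin states (ms = ±1/2) gives 2 × 4 = 8 states.

8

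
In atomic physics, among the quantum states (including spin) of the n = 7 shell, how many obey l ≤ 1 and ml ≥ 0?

6

Go through l = 0, …, 6 (the values permitted for n = 7).
The (l, ml) pairs meeting l ≤ 1 and ml ≥ 0 give: l=0 → 1; l=1 → 2.
Orbitals: 1 + 2 = 3. Each orbital carries two spin states, so 3 × 2 = 6 states.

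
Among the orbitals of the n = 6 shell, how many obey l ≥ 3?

27

With n = 6 the allowed l are 0, 1, …, 5.
Contributions: l=3 → 7; l=4 → 9; l=5 → 11.
Total orbitals: 7 + 9 + 11 = 27.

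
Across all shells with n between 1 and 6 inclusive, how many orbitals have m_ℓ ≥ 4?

4

Per-shell orbital counts meeting the constraint:
n=5 → 1; n=6 → 3.
Total orbitals: 1 + 3 = 4.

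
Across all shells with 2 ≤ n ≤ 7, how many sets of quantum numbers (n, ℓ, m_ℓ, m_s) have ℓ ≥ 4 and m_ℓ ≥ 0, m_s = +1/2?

For each n in the range, tally the orbitals obeying ℓ ≥ 4 and m_ℓ ≥ 0:
n=5 → 5; n=6 → 11; n=7 → 18.
Orbitals: 5 + 11 + 18 = 34. With m_s fixed to +1/2 there is one state per orbital, so 34 states.

34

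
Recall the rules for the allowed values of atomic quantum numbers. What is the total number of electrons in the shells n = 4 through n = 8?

380

Shell n has n² orbitals: 4²=16 + 5²=25 + 6²=36 + 7²=49 + 8²=64 = 190 orbitals.
Two spin states per orbital: 2 × 190 = 380 electrons.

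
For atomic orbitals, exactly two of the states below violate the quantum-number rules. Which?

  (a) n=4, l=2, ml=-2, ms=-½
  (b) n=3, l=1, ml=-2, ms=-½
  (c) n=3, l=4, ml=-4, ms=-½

(b) and (c)

(b) has |ml| = 2 > l = 1, violating −l ≤ ml ≤ l.
(c) has l = 4 ≥ n = 3, violating 0 ≤ l ≤ n−1.
The remaining set (a) satisfies all four rules.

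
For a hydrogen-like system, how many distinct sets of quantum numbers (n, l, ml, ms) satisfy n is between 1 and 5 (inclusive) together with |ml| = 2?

24

For each n in the range, tally the orbitals obeying |ml| = 2:
n=3 → 2; n=4 → 4; n=5 → 6.
Orbitals: 2 + 4 + 6 = 12. Including both spin states (ms = ±1/2) gives 2 × 12 = 24 states.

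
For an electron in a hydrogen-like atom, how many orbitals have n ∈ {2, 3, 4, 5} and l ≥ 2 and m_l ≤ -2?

Count contributing orbitals for each principal shell:
n=3 → 1; n=4 → 3; n=5 → 6.
Total orbitals: 1 + 3 + 6 = 10.

10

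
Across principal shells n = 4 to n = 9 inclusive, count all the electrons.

Shell n has n² orbitals: 4²=16 + 5²=25 + 6²=36 + 7²=49 + 8²=64 + 9²=81 = 271 orbitals.
Two spin states per orbital: 2 × 271 = 542 electrons.

542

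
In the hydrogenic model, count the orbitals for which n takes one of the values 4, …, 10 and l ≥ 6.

Count contributing orbitals for each principal shell:
n=7 → 13; n=8 → 28; n=9 → 45; n=10 → 64.
Total orbitals: 13 + 28 + 45 + 64 = 150.

150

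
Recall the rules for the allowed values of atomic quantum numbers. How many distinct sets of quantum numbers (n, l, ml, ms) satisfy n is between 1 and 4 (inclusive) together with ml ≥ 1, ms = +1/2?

Per-shell orbital counts meeting the constraint:
n=2 → 1; n=3 → 3; n=4 → 6.
Orbitals: 1 + 3 + 6 = 10. With ms fixed to +1/2 there is one state per orbital, so 10 states.

10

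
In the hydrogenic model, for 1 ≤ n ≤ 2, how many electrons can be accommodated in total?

Total orbitals = 1² + 2² = 5. Doubling for spin gives 10 electrons.

10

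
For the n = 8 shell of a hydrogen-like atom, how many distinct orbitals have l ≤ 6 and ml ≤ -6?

For n = 8, l ranges over 0 … 7.
The (l, ml) pairs meeting l ≤ 6 and ml ≤ -6 give: l=6 → 1.
Total orbitals: 1.

1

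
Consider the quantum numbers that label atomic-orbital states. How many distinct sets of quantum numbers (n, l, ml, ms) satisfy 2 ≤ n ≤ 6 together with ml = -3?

Per-shell orbital counts meeting the constraint:
n=4 → 1; n=5 → 2; n=6 → 3.
Orbitals: 1 + 2 + 3 = 6. Including both spin states (ms = ±1/2) gives 2 × 6 = 12 states.

12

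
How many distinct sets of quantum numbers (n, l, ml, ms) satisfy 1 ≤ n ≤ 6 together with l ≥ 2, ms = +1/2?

Per-shell orbital counts meeting the constraint:
n=3 → 5; n=4 → 12; n=5 → 21; n=6 → 32.
Orbitals: 5 + 12 + 21 + 32 = 70. With ms fixed to +1/2 there is one state per orbital, so 70 states.

70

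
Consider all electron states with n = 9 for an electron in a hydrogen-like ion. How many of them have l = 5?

With n = 9 the allowed l are 0, 1, …, 8.
Orbitals with l = 5, by l: l=5 → 11.
Orbitals: 11. Each orbital carries two spin states, so 11 × 2 = 22 states.

22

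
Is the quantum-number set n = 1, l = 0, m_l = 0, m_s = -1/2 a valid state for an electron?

n = 1 is a positive integer. l = 0 satisfies 0 ≤ l ≤ n−1 = 0. m_l = 0 lies in the range −l … +l (here 0). m_s = -1/2 is one of ±1/2.
All four constraints are satisfied.

Valid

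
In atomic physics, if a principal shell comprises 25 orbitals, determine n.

n = 5

n² = 25 ⇒ n = 5.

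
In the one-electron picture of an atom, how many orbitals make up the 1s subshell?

1

A subshell has 2l+1 orbitals; with l = 0, that's 1.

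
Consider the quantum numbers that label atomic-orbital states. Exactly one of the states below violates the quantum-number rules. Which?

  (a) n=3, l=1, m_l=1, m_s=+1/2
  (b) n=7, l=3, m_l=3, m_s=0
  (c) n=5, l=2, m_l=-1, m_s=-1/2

(b) has m_s = 0, but an electron's spin must be ±1/2.
The remaining sets (a), (c) satisfy all four rules.

(b)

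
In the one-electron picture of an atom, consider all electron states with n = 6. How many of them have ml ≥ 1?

For n = 6, l ranges over 0 … 5.
Orbitals with ml ≥ 1, by l: l=1 → 1; l=2 → 2; l=3 → 3; l=4 → 4; l=5 → 5.
Orbitals: 1 + 2 + 3 + 4 + 5 = 15. Each orbital carries two spin states, so 15 × 2 = 30 states.

30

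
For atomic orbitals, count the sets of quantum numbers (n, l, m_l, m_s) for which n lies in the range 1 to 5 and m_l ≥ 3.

8

For each n in the range, tally the orbitals obeying m_l ≥ 3:
n=4 → 1; n=5 → 3.
Orbitals: 1 + 3 = 4. Including both spin states (m_s = ±1/2) gives 2 × 4 = 8 states.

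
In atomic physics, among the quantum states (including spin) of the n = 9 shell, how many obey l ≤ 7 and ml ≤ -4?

For n = 9, l ranges over 0 … 8.
Orbitals with l ≤ 7 and ml ≤ -4, by l: l=4 → 1; l=5 → 2; l=6 → 3; l=7 → 4.
Orbitals: 1 + 2 + 3 + 4 = 10. Each orbital carries two spin states, so 10 × 2 = 20 states.

20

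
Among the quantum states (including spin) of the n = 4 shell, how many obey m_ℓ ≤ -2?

6

With n = 4 the allowed ℓ are 0, 1, …, 3.
The (ℓ, m_ℓ) pairs meeting m_ℓ ≤ -2 give: ℓ=2 → 1; ℓ=3 → 2.
Orbitals: 1 + 2 = 3. Each orbital carries two spin states, so 3 × 2 = 6 states.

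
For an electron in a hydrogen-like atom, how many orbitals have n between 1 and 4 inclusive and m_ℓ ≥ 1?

10

Work shell by shell — for each n, count the (ℓ, m_ℓ) pairs that satisfy m_ℓ ≥ 1:
n=2 → 1; n=3 → 3; n=4 → 6.
Total orbitals: 1 + 3 + 6 = 10.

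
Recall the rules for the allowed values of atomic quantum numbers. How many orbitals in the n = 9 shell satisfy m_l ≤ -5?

With n = 9 the allowed l are 0, 1, …, 8.
The (l, m_l) pairs meeting m_l ≤ -5 give: l=5 → 1; l=6 → 2; l=7 → 3; l=8 → 4.
Total orbitals: 1 + 2 + 3 + 4 = 10.

10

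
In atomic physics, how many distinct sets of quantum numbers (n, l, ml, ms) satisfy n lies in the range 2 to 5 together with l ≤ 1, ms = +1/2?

Go shell by shell, enumerating (l, ml) with l ≤ 1:
n=2 → 4; n=3 → 4; n=4 → 4; n=5 → 4.
Orbitals: 4 + 4 + 4 + 4 = 16. With ms fixed to +1/2 there is one state per orbital, so 16 states.

16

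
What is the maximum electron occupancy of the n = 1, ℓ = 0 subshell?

2

A subshell with ℓ = 0 has 2ℓ+1 = 1 orbital, each holding 2 electrons (spin ±1/2), so 1 × 2 = 2.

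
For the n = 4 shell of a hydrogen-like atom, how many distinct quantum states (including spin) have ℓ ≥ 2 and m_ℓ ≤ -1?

10

With n = 4 the allowed ℓ are 0, 1, …, 3.
Orbitals with ℓ ≥ 2 and m_ℓ ≤ -1, by ℓ: ℓ=2 → 2; ℓ=3 → 3.
Orbitals: 2 + 3 = 5. Each orbital carries two spin states, so 5 × 2 = 10 states.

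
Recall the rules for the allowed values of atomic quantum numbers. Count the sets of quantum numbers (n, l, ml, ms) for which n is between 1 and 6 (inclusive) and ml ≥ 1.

70

Work shell by shell — for each n, count the (l, ml) pairs that satisfy ml ≥ 1:
n=2 → 1; n=3 → 3; n=4 → 6; n=5 → 10; n=6 → 15.
Orbitals: 1 + 3 + 6 + 10 + 15 = 35. Including both spin states (ms = ±1/2) gives 2 × 35 = 70 states.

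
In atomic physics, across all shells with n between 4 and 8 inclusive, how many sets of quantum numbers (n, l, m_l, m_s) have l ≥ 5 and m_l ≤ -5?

Go shell by shell, enumerating (l, m_l) with l ≥ 5 and m_l ≤ -5:
n=6 → 1; n=7 → 3; n=8 → 6.
Orbitals: 1 + 3 + 6 = 10. Including both spin states (m_s = ±1/2) gives 2 × 10 = 20 states.

20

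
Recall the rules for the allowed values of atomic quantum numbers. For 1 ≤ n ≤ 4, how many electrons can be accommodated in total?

60

Total orbitals = 1² + 2² + 3² + 4² = 30. Doubling for spin gives 60 electrons.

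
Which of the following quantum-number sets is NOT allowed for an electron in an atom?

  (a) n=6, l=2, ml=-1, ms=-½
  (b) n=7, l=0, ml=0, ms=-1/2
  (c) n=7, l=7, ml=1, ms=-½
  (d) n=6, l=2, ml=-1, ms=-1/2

(c) has l = 7 ≥ n = 7, violating 0 ≤ l ≤ n−1.
The remaining sets (a), (b), (d) satisfy all four rules.

(c)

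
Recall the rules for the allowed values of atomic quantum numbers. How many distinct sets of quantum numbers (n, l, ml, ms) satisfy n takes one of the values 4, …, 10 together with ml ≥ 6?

Go shell by shell, enumerating (l, ml) with ml ≥ 6:
n=7 → 1; n=8 → 3; n=9 → 6; n=10 → 10.
Orbitals: 1 + 3 + 6 + 10 = 20. Including both spin states (ms = ±1/2) gives 2 × 20 = 40 states.

40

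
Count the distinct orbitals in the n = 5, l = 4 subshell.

9

A subshell has 2l+1 orbitals; with l = 4, that's 9.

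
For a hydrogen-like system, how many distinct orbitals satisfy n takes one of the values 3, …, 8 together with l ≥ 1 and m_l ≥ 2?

Go shell by shell, enumerating (l, m_l) with l ≥ 1 and m_l ≥ 2:
n=3 → 1; n=4 → 3; n=5 → 6; n=6 → 10; n=7 → 15; n=8 → 21.
Total orbitals: 1 + 3 + 6 + 10 + 15 + 21 = 56.

56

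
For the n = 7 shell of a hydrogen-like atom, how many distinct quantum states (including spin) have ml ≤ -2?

The (l, ml) pairs meeting ml ≤ -2 give: l=2 → 1; l=3 → 2; l=4 → 3; l=5 → 4; l=6 → 5.
Orbitals: 1 + 2 + 3 + 4 + 5 = 15. Each orbital carries two spin states, so 15 × 2 = 30 states.

30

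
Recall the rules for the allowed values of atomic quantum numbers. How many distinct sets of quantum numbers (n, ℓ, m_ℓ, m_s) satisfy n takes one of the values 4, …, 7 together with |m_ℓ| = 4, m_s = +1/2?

12

Treat each shell separately and count matching orbitals:
n=5 → 2; n=6 → 4; n=7 → 6.
Orbitals: 2 + 4 + 6 = 12. With m_s fixed to +1/2 there is one state per orbital, so 12 states.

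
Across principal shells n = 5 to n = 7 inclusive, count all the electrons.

Shell n has n² orbitals: 5²=25 + 6²=36 + 7²=49 = 110 orbitals.
Two spin states per orbital: 2 × 110 = 220 electrons.

220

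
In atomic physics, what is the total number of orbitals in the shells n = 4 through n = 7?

Shell n has n² orbitals: 4²=16 + 5²=25 + 6²=36 + 7²=49 = 126 orbitals.

126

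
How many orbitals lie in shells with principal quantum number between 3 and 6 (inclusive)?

Shell n has n² orbitals: 3²=9 + 4²=16 + 5²=25 + 6²=36 = 86 orbitals.

86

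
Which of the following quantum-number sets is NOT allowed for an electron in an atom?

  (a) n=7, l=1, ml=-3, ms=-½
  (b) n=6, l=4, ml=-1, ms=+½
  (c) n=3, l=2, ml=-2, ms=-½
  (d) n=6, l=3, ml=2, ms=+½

(a)

(a) has |ml| = 3 > l = 1, violating −l ≤ ml ≤ l.
The remaining sets (b), (c), (d) satisfy all four rules.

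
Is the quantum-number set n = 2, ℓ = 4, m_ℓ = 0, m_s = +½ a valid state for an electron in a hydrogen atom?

The orbital quantum number must satisfy 0 ≤ ℓ ≤ n−1. With n = 2 the allowed ℓ values are 0, 1, so ℓ = 4 is out of range.

Invalid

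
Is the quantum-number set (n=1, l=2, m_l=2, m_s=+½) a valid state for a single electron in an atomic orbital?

Invalid

The orbital quantum number must satisfy 0 ≤ l ≤ n−1. With n = 1 the allowed l values are 0, so l = 2 is out of range.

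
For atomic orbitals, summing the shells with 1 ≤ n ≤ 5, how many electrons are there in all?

Shell n has n² orbitals: 1²=1 + 2²=4 + 3²=9 + 4²=16 + 5²=25 = 55 orbitals.
Two spin states per orbital: 2 × 55 = 110 electrons.

110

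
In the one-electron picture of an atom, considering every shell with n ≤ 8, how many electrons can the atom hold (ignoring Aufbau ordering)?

Total orbitals = 1² + 2² + 3² + 4² + 5² + 6² + 7² + 8² = 204. Doubling for spin gives 408 electrons.

408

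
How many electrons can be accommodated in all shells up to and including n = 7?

280

Total orbitals = 1² + 2² + 3² + 4² + 5² + 6² + 7² = 140. Doubling for spin gives 280 electrons.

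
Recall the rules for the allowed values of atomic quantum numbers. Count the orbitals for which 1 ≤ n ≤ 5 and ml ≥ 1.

20

Treat each shell separately and count matching orbitals:
n=2 → 1; n=3 → 3; n=4 → 6; n=5 → 10.
Total orbitals: 1 + 3 + 6 + 10 = 20.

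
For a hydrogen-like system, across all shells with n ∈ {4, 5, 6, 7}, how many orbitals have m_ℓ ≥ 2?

Go shell by shell, enumerating (ℓ, m_ℓ) with m_ℓ ≥ 2:
n=4 → 3; n=5 → 6; n=6 → 10; n=7 → 15.
Total orbitals: 3 + 6 + 10 + 15 = 34.

34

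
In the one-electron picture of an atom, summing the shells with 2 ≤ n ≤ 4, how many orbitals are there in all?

29

Shell n has n² orbitals: 2²=4 + 3²=9 + 4²=16 = 29 orbitals.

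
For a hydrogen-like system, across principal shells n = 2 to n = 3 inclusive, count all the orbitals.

13

Shell n has n² orbitals: 2²=4 + 3²=9 = 13 orbitals.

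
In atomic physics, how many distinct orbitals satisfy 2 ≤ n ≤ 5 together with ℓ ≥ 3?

23

Go shell by shell, enumerating (ℓ, m_ℓ) with ℓ ≥ 3:
n=4 → 7; n=5 → 16.
Total orbitals: 7 + 16 = 23.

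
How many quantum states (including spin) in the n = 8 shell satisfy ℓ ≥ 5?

78

Go through ℓ = 0, …, 7 (the values permitted for n = 8).
Per ℓ-value: ℓ=5 → 11; ℓ=6 → 13; ℓ=7 → 15.
Orbitals: 11 + 13 + 15 = 39. Each orbital carries two spin states, so 39 × 2 = 78 states.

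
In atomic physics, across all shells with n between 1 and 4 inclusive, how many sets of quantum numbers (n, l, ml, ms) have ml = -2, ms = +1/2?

Work shell by shell — for each n, count the (l, ml) pairs that satisfy ml = -2:
n=3 → 1; n=4 → 2.
Orbitals: 1 + 2 = 3. With ms fixed to +1/2 there is one state per orbital, so 3 states.

3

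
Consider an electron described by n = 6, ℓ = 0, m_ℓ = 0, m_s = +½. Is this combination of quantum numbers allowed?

n = 6 is a positive integer. ℓ = 0 satisfies 0 ≤ ℓ ≤ n−1 = 5. m_ℓ = 0 lies in the range −ℓ … +ℓ (here 0). m_s = +1/2 is one of ±1/2.
All four constraints are satisfied.

Yes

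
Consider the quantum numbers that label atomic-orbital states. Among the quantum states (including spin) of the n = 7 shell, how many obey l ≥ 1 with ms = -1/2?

48

The n = 7 shell has l = 0 through 6; check each.
Per l-value: l=1 → 3; l=2 → 5; l=3 → 7; l=4 → 9; l=5 → 11; l=6 → 13.
Orbitals: 3 + 5 + 7 + 9 + 11 + 13 = 48. With ms fixed to a single value there is one state per orbital, giving 48 states.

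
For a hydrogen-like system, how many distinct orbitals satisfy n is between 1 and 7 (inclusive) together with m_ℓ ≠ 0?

112

Count contributing orbitals for each principal shell:
n=2 → 2; n=3 → 6; n=4 → 12; n=5 → 20; n=6 → 30; n=7 → 42.
Total orbitals: 2 + 6 + 12 + 20 + 30 + 42 = 112.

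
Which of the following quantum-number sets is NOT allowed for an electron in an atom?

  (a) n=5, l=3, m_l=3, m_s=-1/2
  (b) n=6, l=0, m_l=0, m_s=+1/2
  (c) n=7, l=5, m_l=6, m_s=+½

(c) has |m_l| = 6 > l = 5, violating −l ≤ m_l ≤ l.
The remaining sets (a), (b) satisfy all four rules.

(c)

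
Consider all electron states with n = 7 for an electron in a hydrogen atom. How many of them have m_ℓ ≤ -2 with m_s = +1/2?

15

Contributions: ℓ=2 → 1; ℓ=3 → 2; ℓ=4 → 3; ℓ=5 → 4; ℓ=6 → 5.
Orbitals: 1 + 2 + 3 + 4 + 5 = 15. With m_s fixed to a single value there is one state per orbital, giving 15 states.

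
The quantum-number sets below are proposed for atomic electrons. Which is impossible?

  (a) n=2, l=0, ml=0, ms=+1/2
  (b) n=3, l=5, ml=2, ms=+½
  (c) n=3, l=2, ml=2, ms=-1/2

(b)

(b) has l = 5 ≥ n = 3, violating 0 ≤ l ≤ n−1.
The remaining sets (a), (c) satisfy all four rules.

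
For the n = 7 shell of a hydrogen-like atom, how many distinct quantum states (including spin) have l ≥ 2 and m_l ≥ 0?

Go through l = 0, …, 6 (the values permitted for n = 7).
The (l, m_l) pairs meeting l ≥ 2 and m_l ≥ 0 give: l=2 → 3; l=3 → 4; l=4 → 5; l=5 → 6; l=6 → 7.
Orbitals: 3 + 4 + 5 + 6 + 7 = 25. Each orbital carries two spin states, so 25 × 2 = 50 states.

50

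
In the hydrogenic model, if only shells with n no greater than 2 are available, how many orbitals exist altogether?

Total orbitals = 1² + 2² = 5.

5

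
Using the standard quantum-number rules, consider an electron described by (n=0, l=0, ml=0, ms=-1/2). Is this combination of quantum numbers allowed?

The principal quantum number must be a positive integer (n ≥ 1), but here n = 0.

Invalid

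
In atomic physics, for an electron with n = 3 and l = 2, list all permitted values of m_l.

m_l takes every integer from −l to +l. With l = 2 that gives the 5 values -2, -1, 0, 1, 2.

-2, -1, 0, 1, 2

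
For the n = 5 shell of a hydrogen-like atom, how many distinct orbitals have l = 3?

Contributions: l=3 → 7.
Total orbitals: 7.

7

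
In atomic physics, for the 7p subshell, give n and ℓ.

The leading integer gives n = 7; the letter 'p' means ℓ = 1.

n = 7, ℓ = 1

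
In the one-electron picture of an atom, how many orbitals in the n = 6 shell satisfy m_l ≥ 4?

3

For n = 6, l ranges over 0 … 5.
Per l-value: l=4 → 1; l=5 → 2.
Total orbitals: 1 + 2 = 3.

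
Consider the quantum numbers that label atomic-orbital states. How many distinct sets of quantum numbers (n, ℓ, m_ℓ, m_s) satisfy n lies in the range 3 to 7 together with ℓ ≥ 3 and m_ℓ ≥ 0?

100

Treat each shell separately and count matching orbitals:
n=4 → 4; n=5 → 9; n=6 → 15; n=7 → 22.
Orbitals: 4 + 9 + 15 + 22 = 50. Including both spin states (m_s = ±1/2) gives 2 × 50 = 100 states.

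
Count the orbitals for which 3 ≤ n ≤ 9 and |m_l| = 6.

12

Work shell by shell — for each n, count the (l, m_l) pairs that satisfy |m_l| = 6:
n=7 → 2; n=8 → 4; n=9 → 6.
Total orbitals: 2 + 4 + 6 = 12.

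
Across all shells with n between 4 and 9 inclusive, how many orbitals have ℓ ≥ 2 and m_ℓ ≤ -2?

Per-shell orbital counts meeting the constraint:
n=4 → 3; n=5 → 6; n=6 → 10; n=7 → 15; n=8 → 21; n=9 → 28.
Total orbitals: 3 + 6 + 10 + 15 + 21 + 28 = 83.

83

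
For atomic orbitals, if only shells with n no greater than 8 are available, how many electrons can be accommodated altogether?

Total orbitals = 1² + 2² + 3² + 4² + 5² + 6² + 7² + 8² = 204. Doubling for spin gives 408 electrons.

408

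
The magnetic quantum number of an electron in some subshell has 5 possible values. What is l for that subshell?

l = 2

ml ranges over 2l+1 integers, so 2l+1 = 5 ⇒ l = 2.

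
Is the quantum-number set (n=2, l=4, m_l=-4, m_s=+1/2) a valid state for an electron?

The orbital quantum number must satisfy 0 ≤ l ≤ n−1. With n = 2 the allowed l values are 0, 1, so l = 4 is out of range.

Not allowed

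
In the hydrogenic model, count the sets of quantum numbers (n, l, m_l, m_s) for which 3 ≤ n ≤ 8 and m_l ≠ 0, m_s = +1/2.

166

Go shell by shell, enumerating (l, m_l) with m_l ≠ 0:
n=3 → 6; n=4 → 12; n=5 → 20; n=6 → 30; n=7 → 42; n=8 → 56.
Orbitals: 6 + 12 + 20 + 30 + 42 + 56 = 166. With m_s fixed to +1/2 there is one state per orbital, so 166 states.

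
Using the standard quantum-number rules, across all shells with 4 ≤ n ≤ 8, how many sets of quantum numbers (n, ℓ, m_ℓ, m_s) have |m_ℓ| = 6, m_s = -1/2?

6

Per-shell orbital counts meeting the constraint:
n=7 → 2; n=8 → 4.
Orbitals: 2 + 4 = 6. With m_s fixed to -1/2 there is one state per orbital, so 6 states.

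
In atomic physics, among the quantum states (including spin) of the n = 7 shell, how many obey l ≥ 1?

96

Go through l = 0, …, 6 (the values permitted for n = 7).
Orbitals with l ≥ 1, by l: l=1 → 3; l=2 → 5; l=3 → 7; l=4 → 9; l=5 → 11; l=6 → 13.
Orbitals: 3 + 5 + 7 + 9 + 11 + 13 = 48. Each orbital carries two spin states, so 48 × 2 = 96 states.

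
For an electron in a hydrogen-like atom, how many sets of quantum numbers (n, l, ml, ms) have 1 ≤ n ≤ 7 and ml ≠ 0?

Count contributing orbitals for each principal shell:
n=2 → 2; n=3 → 6; n=4 → 12; n=5 → 20; n=6 → 30; n=7 → 42.
Orbitals: 2 + 6 + 12 + 20 + 30 + 42 = 112. Including both spin states (ms = ±1/2) gives 2 × 112 = 224 states.

224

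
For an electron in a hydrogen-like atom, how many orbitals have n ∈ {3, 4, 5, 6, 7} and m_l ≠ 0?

110

Work shell by shell — for each n, count the (l, m_l) pairs that satisfy m_l ≠ 0:
n=3 → 6; n=4 → 12; n=5 → 20; n=6 → 30; n=7 → 42.
Total orbitals: 6 + 12 + 20 + 30 + 42 = 110.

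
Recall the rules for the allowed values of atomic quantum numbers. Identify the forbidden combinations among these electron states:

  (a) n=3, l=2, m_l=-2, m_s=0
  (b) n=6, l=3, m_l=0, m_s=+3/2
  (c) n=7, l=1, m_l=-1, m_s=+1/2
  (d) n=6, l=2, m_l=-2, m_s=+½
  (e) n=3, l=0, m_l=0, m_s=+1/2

(a) has m_s = 0, but an electron's spin must be ±1/2.
(b) has m_s = +3/2, but an electron's spin must be ±1/2.
The remaining sets (c), (d), (e) satisfy all four rules.

(a) and (b)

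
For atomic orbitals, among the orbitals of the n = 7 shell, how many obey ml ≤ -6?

Go through l = 0, …, 6 (the values permitted for n = 7).
The (l, ml) pairs meeting ml ≤ -6 give: l=6 → 1.
Total orbitals: 1.

1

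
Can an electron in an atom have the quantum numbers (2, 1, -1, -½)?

Yes

n = 2 is a positive integer. l = 1 satisfies 0 ≤ l ≤ n−1 = 1. m_l = -1 lies in the range −l … +l (here −1 … 1). m_s = -1/2 is one of ±1/2.
All four constraints are satisfied.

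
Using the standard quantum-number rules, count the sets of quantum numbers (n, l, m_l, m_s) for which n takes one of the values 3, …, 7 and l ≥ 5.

Per-shell orbital counts meeting the constraint:
n=6 → 11; n=7 → 24.
Orbitals: 11 + 24 = 35. Including both spin states (m_s = ±1/2) gives 2 × 35 = 70 states.

70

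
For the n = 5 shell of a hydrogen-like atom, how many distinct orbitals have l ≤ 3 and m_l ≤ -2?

3

Go through l = 0, …, 4 (the values permitted for n = 5).
The (l, m_l) pairs meeting l ≤ 3 and m_l ≤ -2 give: l=2 → 1; l=3 → 2.
Total orbitals: 1 + 2 = 3.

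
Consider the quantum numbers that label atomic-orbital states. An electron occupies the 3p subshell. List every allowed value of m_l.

-1, 0, 1

The 3p subshell has l = 1, and m_l takes every integer from −l to +l. With l = 1 that gives the 3 values -1, 0, 1.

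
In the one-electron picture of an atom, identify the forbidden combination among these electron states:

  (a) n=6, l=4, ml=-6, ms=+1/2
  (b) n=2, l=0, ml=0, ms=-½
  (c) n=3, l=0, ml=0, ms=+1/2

(a) has |ml| = 6 > l = 4, violating −l ≤ ml ≤ l.
The remaining sets (b), (c) satisfy all four rules.

(a)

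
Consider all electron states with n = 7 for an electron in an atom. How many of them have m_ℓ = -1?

12

Go through ℓ = 0, …, 6 (the values permitted for n = 7).
Contributions: ℓ=1 → 1; ℓ=2 → 1; ℓ=3 → 1; ℓ=4 → 1; ℓ=5 → 1; ℓ=6 → 1.
Orbitals: 1 + 1 + 1 + 1 + 1 + 1 = 6. Each orbital carries two spin states, so 6 × 2 = 12 states.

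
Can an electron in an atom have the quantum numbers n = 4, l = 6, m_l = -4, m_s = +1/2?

No

The orbital quantum number must satisfy 0 ≤ l ≤ n−1. With n = 4 the allowed l values are 0, 1, 2, 3, so l = 6 is out of range.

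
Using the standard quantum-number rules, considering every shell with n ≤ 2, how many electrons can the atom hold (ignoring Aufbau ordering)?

10

Total orbitals = 1² + 2² = 5. Doubling for spin gives 10 electrons.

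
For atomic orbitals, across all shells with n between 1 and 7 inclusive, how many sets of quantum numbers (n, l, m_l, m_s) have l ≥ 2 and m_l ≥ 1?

100

Count contributing orbitals for each principal shell:
n=3 → 2; n=4 → 5; n=5 → 9; n=6 → 14; n=7 → 20.
Orbitals: 2 + 5 + 9 + 14 + 20 = 50. Including both spin states (m_s = ±1/2) gives 2 × 50 = 100 states.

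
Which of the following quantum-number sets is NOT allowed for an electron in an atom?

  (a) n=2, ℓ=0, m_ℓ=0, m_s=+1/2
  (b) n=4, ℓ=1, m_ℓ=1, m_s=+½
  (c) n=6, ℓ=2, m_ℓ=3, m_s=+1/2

(c) has |m_ℓ| = 3 > ℓ = 2, violating −ℓ ≤ m_ℓ ≤ ℓ.
The remaining sets (a), (b) satisfy all four rules.

(c)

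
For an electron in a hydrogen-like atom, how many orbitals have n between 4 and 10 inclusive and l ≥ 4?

259

Work shell by shell — for each n, count the (l, ml) pairs that satisfy l ≥ 4:
n=5 → 9; n=6 → 20; n=7 → 33; n=8 → 48; n=9 → 65; n=10 → 84.
Total orbitals: 9 + 20 + 33 + 48 + 65 + 84 = 259.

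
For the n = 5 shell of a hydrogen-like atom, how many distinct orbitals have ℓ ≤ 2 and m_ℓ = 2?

Go through ℓ = 0, …, 4 (the values permitted for n = 5).
Per ℓ-value: ℓ=2 → 1.
Total orbitals: 1.

1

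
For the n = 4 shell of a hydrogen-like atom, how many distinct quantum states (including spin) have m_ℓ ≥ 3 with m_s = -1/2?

1

With n = 4 the allowed ℓ are 0, 1, …, 3.
Per ℓ-value: ℓ=3 → 1.
Orbitals: 1. With m_s fixed to a single value there is one state per orbital, giving 1 state.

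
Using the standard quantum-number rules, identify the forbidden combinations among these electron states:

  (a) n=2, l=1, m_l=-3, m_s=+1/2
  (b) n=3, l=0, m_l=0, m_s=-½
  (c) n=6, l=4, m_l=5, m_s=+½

(a) has |m_l| = 3 > l = 1, violating −l ≤ m_l ≤ l.
(c) has |m_l| = 5 > l = 4, violating −l ≤ m_l ≤ l.
The remaining set (b) satisfies all four rules.

(a) and (c)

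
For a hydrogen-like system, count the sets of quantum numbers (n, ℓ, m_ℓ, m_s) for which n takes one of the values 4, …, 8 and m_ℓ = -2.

40

For each n in the range, tally the orbitals obeying m_ℓ = -2:
n=4 → 2; n=5 → 3; n=6 → 4; n=7 → 5; n=8 → 6.
Orbitals: 2 + 3 + 4 + 5 + 6 = 20. Including both spin states (m_s = ±1/2) gives 2 × 20 = 40 states.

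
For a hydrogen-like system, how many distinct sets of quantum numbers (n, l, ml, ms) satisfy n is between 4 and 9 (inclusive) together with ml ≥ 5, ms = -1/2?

Work shell by shell — for each n, count the (l, ml) pairs that satisfy ml ≥ 5:
n=6 → 1; n=7 → 3; n=8 → 6; n=9 → 10.
Orbitals: 1 + 3 + 6 + 10 = 20. With ms fixed to -1/2 there is one state per orbital, so 20 states.

20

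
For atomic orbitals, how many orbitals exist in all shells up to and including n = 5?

55

Total orbitals = 1² + 2² + 3² + 4² + 5² = 55.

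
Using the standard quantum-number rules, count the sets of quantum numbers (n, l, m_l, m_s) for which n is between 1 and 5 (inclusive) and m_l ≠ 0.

80

Go shell by shell, enumerating (l, m_l) with m_l ≠ 0:
n=2 → 2; n=3 → 6; n=4 → 12; n=5 → 20.
Orbitals: 2 + 6 + 12 + 20 = 40. Including both spin states (m_s = ±1/2) gives 2 × 40 = 80 states.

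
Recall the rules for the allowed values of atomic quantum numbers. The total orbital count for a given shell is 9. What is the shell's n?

n = 3

n² = 9 ⇒ n = 3.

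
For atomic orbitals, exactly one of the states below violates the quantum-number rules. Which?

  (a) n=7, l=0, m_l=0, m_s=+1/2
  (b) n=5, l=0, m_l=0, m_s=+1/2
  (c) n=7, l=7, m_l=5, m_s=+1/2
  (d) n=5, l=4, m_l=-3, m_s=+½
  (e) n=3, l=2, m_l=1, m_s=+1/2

(c) has l = 7 ≥ n = 7, violating 0 ≤ l ≤ n−1.
The remaining sets (a), (b), (d), (e) satisfy all four rules.

(c)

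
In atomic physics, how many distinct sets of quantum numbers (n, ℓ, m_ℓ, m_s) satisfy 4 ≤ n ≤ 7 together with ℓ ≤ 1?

For each n in the range, tally the orbitals obeying ℓ ≤ 1:
n=4 → 4; n=5 → 4; n=6 → 4; n=7 → 4.
Orbitals: 4 + 4 + 4 + 4 = 16. Including both spin states (m_s = ±1/2) gives 2 × 16 = 32 states.

32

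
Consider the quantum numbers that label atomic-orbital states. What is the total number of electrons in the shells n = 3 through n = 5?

Shell n has n² orbitals: 3²=9 + 4²=16 + 5²=25 = 50 orbitals.
Two spin states per orbital: 2 × 50 = 100 electrons.

100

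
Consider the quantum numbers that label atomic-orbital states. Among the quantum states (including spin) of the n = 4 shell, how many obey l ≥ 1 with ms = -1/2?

The n = 4 shell has l = 0 through 3; check each.
Per l-value: l=1 → 3; l=2 → 5; l=3 → 7.
Orbitals: 3 + 5 + 7 = 15. With ms fixed to a single value there is one state per orbital, giving 15 states.

15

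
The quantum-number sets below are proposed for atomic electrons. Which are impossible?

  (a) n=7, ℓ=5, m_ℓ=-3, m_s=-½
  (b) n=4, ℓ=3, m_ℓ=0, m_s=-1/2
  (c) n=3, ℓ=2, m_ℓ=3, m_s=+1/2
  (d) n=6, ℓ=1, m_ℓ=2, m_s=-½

(c) has |m_ℓ| = 3 > ℓ = 2, violating −ℓ ≤ m_ℓ ≤ ℓ.
(d) has |m_ℓ| = 2 > ℓ = 1, violating −ℓ ≤ m_ℓ ≤ ℓ.
The remaining sets (a), (b) satisfy all four rules.

(c) and (d)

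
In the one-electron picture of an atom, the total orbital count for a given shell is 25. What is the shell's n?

n = 5

n² = 25 ⇒ n = 5.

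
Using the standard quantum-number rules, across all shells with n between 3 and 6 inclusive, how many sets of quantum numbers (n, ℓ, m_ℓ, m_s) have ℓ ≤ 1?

Treat each shell separately and count matching orbitals:
n=3 → 4; n=4 → 4; n=5 → 4; n=6 → 4.
Orbitals: 4 + 4 + 4 + 4 = 16. Including both spin states (m_s = ±1/2) gives 2 × 16 = 32 states.

32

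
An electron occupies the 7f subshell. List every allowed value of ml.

-3, -2, -1, 0, 1, 2, 3

The 7f subshell has l = 3, and ml takes every integer from −l to +l. With l = 3 that gives the 7 values -3, -2, -1, 0, 1, 2, 3.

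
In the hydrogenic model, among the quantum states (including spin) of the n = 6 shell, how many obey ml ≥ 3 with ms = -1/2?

For n = 6, l ranges over 0 … 5.
Contributions: l=3 → 1; l=4 → 2; l=5 → 3.
Orbitals: 1 + 2 + 3 = 6. With ms fixed to a single value there is one state per orbital, giving 6 states.

6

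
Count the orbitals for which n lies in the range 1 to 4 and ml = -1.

6

Work shell by shell — for each n, count the (l, ml) pairs that satisfy ml = -1:
n=2 → 1; n=3 → 2; n=4 → 3.
Total orbitals: 1 + 2 + 3 = 6.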